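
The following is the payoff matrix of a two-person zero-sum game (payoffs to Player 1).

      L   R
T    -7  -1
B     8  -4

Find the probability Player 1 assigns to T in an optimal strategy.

Row minima: T → -7, B → -4; maximin = -4.
Column maxima: L → 8, R → -1; minimax = -1.
-4 ≠ -1, so there is no saddle point; optimal play is mixed.
Let Player 1 play T with probability p. Expected payoff against L: (-7)p + 8(1−p) = −15p + 8; against R: (-1)p + (-4)(1−p) = 3p − 4.
Setting these equal: −15p + 8 = 3p − 4 ⇒ −18p = -12 ⇒ p = 2/3, and the value is (-15)·(2/3) + 8 = -2.
For Player 2: with q = P(L), equating T's and B's payoffs gives −6q − 1 = 12q − 4 ⇒ q = 1/6.

2/3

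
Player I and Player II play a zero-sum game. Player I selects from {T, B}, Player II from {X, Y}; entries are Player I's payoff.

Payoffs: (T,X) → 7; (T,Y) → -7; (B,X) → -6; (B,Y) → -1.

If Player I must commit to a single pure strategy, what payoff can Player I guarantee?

-6

Row minima: T → -7, B → -6.
The best of these is -6.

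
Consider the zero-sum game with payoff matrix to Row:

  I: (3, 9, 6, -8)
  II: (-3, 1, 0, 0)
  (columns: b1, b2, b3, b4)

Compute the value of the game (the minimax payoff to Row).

-12/7

Row minima: I → -8, II → -3; maximin = -3.
Column maxima: b1 → 3, b2 → 9, b3 → 6, b4 → 0; minimax = 0.
-3 ≠ 0, so there is no saddle point; optimal play is mixed.
b2 is strictly dominated by b1 (it gives Row strictly more in every row), so Column never plays it.
b3 is strictly dominated by b1 (it gives Row strictly more in every row), so Column never plays it.
On the remaining 2×2 (I, II vs b1, b4):
Let Row play I with probability p. Expected payoff against b1: 3p + (-3)(1−p) = 6p − 3; against b4: (-8)p + 0(1−p) = −8p.
Setting these equal: 6p − 3 = −8p ⇒ 14p = 3 ⇒ p = 3/14, and the value is (6)·(3/14) − 3 = -12/7.
For Column: with q = P(b1), equating I's and II's payoffs gives 11q − 8 = −3q ⇒ q = 4/7.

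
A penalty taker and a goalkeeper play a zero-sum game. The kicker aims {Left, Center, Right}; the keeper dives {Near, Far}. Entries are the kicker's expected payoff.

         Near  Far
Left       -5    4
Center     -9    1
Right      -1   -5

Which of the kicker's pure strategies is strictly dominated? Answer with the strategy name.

Center

Left gives a strictly higher payoff than Center against every column: -5 > -9, 4 > 1.
So Center is strictly dominated and the kicker never plays it.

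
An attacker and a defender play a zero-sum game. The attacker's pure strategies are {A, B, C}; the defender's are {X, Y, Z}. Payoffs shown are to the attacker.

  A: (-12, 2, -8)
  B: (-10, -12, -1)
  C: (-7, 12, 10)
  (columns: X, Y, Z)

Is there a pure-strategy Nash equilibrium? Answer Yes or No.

Row minima: A → -12, B → -12, C → -7; maximin = -7.
Column maxima: X → -7, Y → 12, Z → 10; minimax = -7.
maximin = minimax = -7, so a saddle point exists.

Yes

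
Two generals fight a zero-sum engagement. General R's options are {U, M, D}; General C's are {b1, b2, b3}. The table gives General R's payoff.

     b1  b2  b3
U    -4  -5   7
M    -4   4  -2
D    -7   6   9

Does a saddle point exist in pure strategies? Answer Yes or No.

Row minima: U → -5, M → -4, D → -7; maximin = -4.
Column maxima: b1 → -4, b2 → 6, b3 → 9; minimax = -4.
maximin = minimax = -4, so a saddle point exists.

Yes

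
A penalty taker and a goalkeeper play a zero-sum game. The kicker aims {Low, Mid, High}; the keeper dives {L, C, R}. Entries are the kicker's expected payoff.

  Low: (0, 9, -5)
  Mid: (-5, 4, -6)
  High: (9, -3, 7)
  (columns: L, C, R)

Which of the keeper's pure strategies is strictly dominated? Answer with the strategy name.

R holds the kicker's payoff strictly below L in every row: -5 < 0, -6 < -5, 7 < 9.
So L is strictly dominated for the keeper.

L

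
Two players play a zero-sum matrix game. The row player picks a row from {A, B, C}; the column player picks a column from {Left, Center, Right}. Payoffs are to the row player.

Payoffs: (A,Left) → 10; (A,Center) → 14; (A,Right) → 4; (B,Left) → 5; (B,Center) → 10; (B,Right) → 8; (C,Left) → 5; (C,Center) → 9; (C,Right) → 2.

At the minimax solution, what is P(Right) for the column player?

Row minima: A → 4, B → 5, C → 2; maximin = 5.
Column maxima: Left → 10, Center → 14, Right → 8; minimax = 8.
5 ≠ 8, so there is no saddle point; optimal play is mixed.
C is strictly dominated by A, so the row player never plays it.
Center is strictly dominated by Left (it gives the row player strictly more in every row), so the column player never plays it.
On the remaining 2×2 (A, B vs Left, Right):
Let the row player play A with probability p. Expected payoff against Left: 10p + 5(1−p) = 5p + 5; against Right: 4p + 8(1−p) = −4p + 8.
Setting these equal: 5p + 5 = −4p + 8 ⇒ 9p = 3 ⇒ p = 1/3, and the value is (5)·(1/3) + 5 = 20/3.
For the column player: with q = P(Left), equating A's and B's payoffs gives 6q + 4 = −3q + 8 ⇒ q = 4/9.

5/9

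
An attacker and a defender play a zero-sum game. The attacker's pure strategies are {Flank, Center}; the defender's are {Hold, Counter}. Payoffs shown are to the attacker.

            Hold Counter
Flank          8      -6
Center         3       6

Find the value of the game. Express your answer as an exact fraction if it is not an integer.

66/17

Row minima: Flank → -6, Center → 3; maximin = 3.
Column maxima: Hold → 8, Counter → 6; minimax = 6.
3 ≠ 6, so there is no saddle point; optimal play is mixed.
Let the attacker play Flank with probability p. Expected payoff against Hold: 8p + 3(1−p) = 5p + 3; against Counter: (-6)p + 6(1−p) = −12p + 6.
Setting these equal: 5p + 3 = −12p + 6 ⇒ 17p = 3 ⇒ p = 3/17, and the value is (5)·(3/17) + 3 = 66/17.
For the defender: with q = P(Hold), equating Flank's and Center's payoffs gives 14q − 6 = −3q + 6 ⇒ q = 12/17.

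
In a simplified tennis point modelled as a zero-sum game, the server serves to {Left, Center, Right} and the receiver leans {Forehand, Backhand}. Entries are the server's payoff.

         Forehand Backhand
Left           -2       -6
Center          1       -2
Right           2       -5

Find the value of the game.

-2

Row minima: Left → -6, Center → -2, Right → -5; maximin = -2.
Column maxima: Forehand → 2, Backhand → -2; minimax = -2.
Since maximin = minimax = -2, there is a saddle point and the value is -2.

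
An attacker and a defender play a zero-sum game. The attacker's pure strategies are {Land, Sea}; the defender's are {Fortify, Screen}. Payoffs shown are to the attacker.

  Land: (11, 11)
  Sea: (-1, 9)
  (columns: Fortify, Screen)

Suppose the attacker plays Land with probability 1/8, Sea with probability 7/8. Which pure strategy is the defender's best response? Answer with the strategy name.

If the defender plays Fortify, the attacker's expected payoff is (1/8)·11 + (7/8)·(-1) = 1/2.
If the defender plays Screen, the attacker's expected payoff is (1/8)·11 + (7/8)·9 = 37/4.
The defender minimizes the attacker's payoff; the smallest is 1/2, so the best response is Fortify.

Fortify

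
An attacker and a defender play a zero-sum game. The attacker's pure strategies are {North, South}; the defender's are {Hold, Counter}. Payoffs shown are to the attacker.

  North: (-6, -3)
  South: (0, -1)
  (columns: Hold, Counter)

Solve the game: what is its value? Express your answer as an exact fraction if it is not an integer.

Row minima: North → -6, South → -1; maximin = -1.
Column maxima: Hold → 0, Counter → -1; minimax = -1.
Since maximin = minimax = -1, there is a saddle point and the value is -1.

-1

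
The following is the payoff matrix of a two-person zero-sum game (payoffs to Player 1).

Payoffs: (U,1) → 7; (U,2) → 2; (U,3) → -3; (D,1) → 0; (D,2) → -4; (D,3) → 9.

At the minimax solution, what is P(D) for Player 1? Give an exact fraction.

Row minima: U → -3, D → -4; maximin = -3.
Column maxima: 1 → 7, 2 → 2, 3 → 9; minimax = 2.
-3 ≠ 2, so there is no saddle point; optimal play is mixed.
1 is strictly dominated by 2 (it gives Player 1 strictly more in every row), so Player 2 never plays it.
On the remaining 2×2 (U, D vs 2, 3):
Let Player 1 play U with probability p. Expected payoff against 2: 2p + (-4)(1−p) = 6p − 4; against 3: (-3)p + 9(1−p) = −12p + 9.
Setting these equal: 6p − 4 = −12p + 9 ⇒ 18p = 13 ⇒ p = 13/18, and the value is (6)·(13/18) − 4 = 1/3.
For Player 2: with q = P(2), equating U's and D's payoffs gives 5q − 3 = −13q + 9 ⇒ q = 2/3.

5/18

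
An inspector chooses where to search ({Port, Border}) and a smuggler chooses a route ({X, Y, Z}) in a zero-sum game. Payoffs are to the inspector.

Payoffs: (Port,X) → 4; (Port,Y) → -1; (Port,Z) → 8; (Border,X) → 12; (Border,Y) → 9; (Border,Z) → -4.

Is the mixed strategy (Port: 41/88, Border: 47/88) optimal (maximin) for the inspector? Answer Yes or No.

Against X this mix gives (41/88)·4 + (47/88)·12 = 91/11.
Against Y this mix gives (41/88)·(-1) + (47/88)·9 = 191/44.
Against Z this mix gives (41/88)·8 + (47/88)·(-4) = 35/22.
The smuggler will play Z, holding the inspector to 35/22. Shifting weight toward the row that does better against Z would raise this floor (the equalizing mix achieves 34/11 against both Z and Y), so the proposed strategy is not optimal.

No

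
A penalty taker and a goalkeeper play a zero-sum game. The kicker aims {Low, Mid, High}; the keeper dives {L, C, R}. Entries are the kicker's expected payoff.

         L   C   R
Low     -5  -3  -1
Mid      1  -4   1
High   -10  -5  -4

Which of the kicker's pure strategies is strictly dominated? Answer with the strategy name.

Low gives a strictly higher payoff than High against every column: -5 > -10, -3 > -5, -1 > -4.
So High is strictly dominated and the kicker never plays it.

High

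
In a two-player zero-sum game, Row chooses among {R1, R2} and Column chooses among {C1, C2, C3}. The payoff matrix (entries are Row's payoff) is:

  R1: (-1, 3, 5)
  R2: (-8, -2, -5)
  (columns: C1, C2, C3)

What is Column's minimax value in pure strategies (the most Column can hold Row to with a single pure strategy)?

Column maxima: C1 → -1, C2 → 3, C3 → 5.
The smallest of these is -1.

-1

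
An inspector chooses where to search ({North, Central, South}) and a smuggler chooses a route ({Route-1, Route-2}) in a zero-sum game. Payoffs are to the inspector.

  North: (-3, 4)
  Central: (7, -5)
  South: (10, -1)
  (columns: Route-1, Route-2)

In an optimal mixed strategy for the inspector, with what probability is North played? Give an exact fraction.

Row minima: North → -3, Central → -5, South → -1; maximin = -1.
Column maxima: Route-1 → 10, Route-2 → 4; minimax = 4.
-1 ≠ 4, so there is no saddle point; optimal play is mixed.
Central is strictly dominated by South, so the inspector never plays it.
On the remaining 2×2 (North, South vs Route-1, Route-2):
Let the inspector play North with probability p. Expected payoff against Route-1: (-3)p + 10(1−p) = −13p + 10; against Route-2: 4p + (-1)(1−p) = 5p − 1.
Setting these equal: −13p + 10 = 5p − 1 ⇒ −18p = -11 ⇒ p = 11/18, and the value is (-13)·(11/18) + 10 = 37/18.
For the smuggler: with q = P(Route-1), equating North's and South's payoffs gives −7q + 4 = 11q − 1 ⇒ q = 5/18.

11/18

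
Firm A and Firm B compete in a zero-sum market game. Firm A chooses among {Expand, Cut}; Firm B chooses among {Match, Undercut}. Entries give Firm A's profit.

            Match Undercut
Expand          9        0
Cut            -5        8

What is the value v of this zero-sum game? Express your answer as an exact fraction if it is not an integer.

36/11

Row minima: Expand → 0, Cut → -5; maximin = 0.
Column maxima: Match → 9, Undercut → 8; minimax = 8.
0 ≠ 8, so there is no saddle point; optimal play is mixed.
Let Firm A play Expand with probability p. Expected payoff against Match: 9p + (-5)(1−p) = 14p − 5; against Undercut: 0p + 8(1−p) = −8p + 8.
Setting these equal: 14p − 5 = −8p + 8 ⇒ 22p = 13 ⇒ p = 13/22, and the value is (14)·(13/22) − 5 = 36/11.
For Firm B: with q = P(Match), equating Expand's and Cut's payoffs gives 9q = −13q + 8 ⇒ q = 4/11.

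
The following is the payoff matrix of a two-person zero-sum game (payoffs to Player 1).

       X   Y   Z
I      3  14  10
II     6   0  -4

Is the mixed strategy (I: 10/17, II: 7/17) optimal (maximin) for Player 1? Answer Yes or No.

Yes

Against X this mix gives (10/17)·3 + (7/17)·6 = 72/17.
Against Y this mix gives (10/17)·14 + (7/17)·0 = 140/17.
Against Z this mix gives (10/17)·10 + (7/17)·(-4) = 72/17.
All of Player 2's active replies (X, Z) yield 72/17, and no column does worse for Player 1. The mix makes Player 2 indifferent and guarantees 72/17, so it is optimal.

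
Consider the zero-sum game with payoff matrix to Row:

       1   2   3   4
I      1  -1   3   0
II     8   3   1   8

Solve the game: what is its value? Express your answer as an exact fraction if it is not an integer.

5/3

Row minima: I → -1, II → 1; maximin = 1.
Column maxima: 1 → 8, 2 → 3, 3 → 3, 4 → 8; minimax = 3.
1 ≠ 3, so there is no saddle point; optimal play is mixed.
1 is strictly dominated by 2 (it gives Row strictly more in every row), so Column never plays it.
4 is strictly dominated by 2 (it gives Row strictly more in every row), so Column never plays it.
On the remaining 2×2 (I, II vs 2, 3):
Let Row play I with probability p. Expected payoff against 2: (-1)p + 3(1−p) = −4p + 3; against 3: 3p + 1(1−p) = 2p + 1.
Setting these equal: −4p + 3 = 2p + 1 ⇒ −6p = -2 ⇒ p = 1/3, and the value is (-4)·(1/3) + 3 = 5/3.
For Column: with q = P(2), equating I's and II's payoffs gives −4q + 3 = 2q + 1 ⇒ q = 1/3.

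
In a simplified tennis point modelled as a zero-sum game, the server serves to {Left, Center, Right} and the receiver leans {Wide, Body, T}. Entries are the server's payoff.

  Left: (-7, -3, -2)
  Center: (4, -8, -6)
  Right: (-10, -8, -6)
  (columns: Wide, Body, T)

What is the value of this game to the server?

-17/4

Row minima: Left → -7, Center → -8, Right → -10; maximin = -7.
Column maxima: Wide → 4, Body → -3, T → -2; minimax = -3.
-7 ≠ -3, so there is no saddle point; optimal play is mixed.
Right is strictly dominated by Left, so the server never plays it.
T is strictly dominated by Body (it gives the server strictly more in every row), so the receiver never plays it.
On the remaining 2×2 (Left, Center vs Wide, Body):
Let the server play Left with probability p. Expected payoff against Wide: (-7)p + 4(1−p) = −11p + 4; against Body: (-3)p + (-8)(1−p) = 5p − 8.
Setting these equal: −11p + 4 = 5p − 8 ⇒ −16p = -12 ⇒ p = 3/4, and the value is (-11)·(3/4) + 4 = -17/4.
For the receiver: with q = P(Wide), equating Left's and Center's payoffs gives −4q − 3 = 12q − 8 ⇒ q = 5/16.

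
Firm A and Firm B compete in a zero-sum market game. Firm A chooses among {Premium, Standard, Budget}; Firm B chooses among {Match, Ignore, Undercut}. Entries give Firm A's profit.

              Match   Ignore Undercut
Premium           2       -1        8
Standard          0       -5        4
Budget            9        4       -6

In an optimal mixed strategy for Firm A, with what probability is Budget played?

9/19

Row minima: Premium → -1, Standard → -5, Budget → -6; maximin = -1.
Column maxima: Match → 9, Ignore → 4, Undercut → 8; minimax = 4.
-1 ≠ 4, so there is no saddle point; optimal play is mixed.
Standard is strictly dominated by Premium, so Firm A never plays it.
Match is strictly dominated by Ignore (it gives Firm A strictly more in every row), so Firm B never plays it.
On the remaining 2×2 (Premium, Budget vs Ignore, Undercut):
Let Firm A play Premium with probability p. Expected payoff against Ignore: (-1)p + 4(1−p) = −5p + 4; against Undercut: 8p + (-6)(1−p) = 14p − 6.
Setting these equal: −5p + 4 = 14p − 6 ⇒ −19p = -10 ⇒ p = 10/19, and the value is (-5)·(10/19) + 4 = 26/19.
For Firm B: with q = P(Ignore), equating Premium's and Budget's payoffs gives −9q + 8 = 10q − 6 ⇒ q = 14/19.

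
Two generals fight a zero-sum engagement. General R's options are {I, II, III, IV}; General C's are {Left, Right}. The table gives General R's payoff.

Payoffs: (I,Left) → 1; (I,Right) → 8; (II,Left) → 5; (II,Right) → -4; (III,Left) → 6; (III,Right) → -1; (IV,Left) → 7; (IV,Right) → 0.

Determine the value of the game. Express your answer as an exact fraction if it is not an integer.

4

Row minima: I → 1, II → -4, III → -1, IV → 0; maximin = 1.
Column maxima: Left → 7, Right → 8; minimax = 7.
1 ≠ 7, so there is no saddle point; optimal play is mixed.
II is strictly dominated by III, so General R never plays it.
III is strictly dominated by IV, so General R never plays it.
On the remaining 2×2 (I, IV vs Left, Right):
Let General R play I with probability p. Expected payoff against Left: 1p + 7(1−p) = −6p + 7; against Right: 8p + 0(1−p) = 8p.
Setting these equal: −6p + 7 = 8p ⇒ −14p = -7 ⇒ p = 1/2, and the value is (-6)·(1/2) + 7 = 4.
For General C: with q = P(Left), equating I's and IV's payoffs gives −7q + 8 = 7q ⇒ q = 4/7.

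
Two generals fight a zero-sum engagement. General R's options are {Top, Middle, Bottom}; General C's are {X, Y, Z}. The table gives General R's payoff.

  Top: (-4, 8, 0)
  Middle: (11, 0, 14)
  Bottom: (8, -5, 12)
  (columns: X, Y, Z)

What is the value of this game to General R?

88/23

Row minima: Top → -4, Middle → 0, Bottom → -5; maximin = 0.
Column maxima: X → 11, Y → 8, Z → 14; minimax = 8.
0 ≠ 8, so there is no saddle point; optimal play is mixed.
Bottom is strictly dominated by Middle, so General R never plays it.
Z is strictly dominated by X (it gives General R strictly more in every row), so General C never plays it.
On the remaining 2×2 (Top, Middle vs X, Y):
Let General R play Top with probability p. Expected payoff against X: (-4)p + 11(1−p) = −15p + 11; against Y: 8p + 0(1−p) = 8p.
Setting these equal: −15p + 11 = 8p ⇒ −23p = -11 ⇒ p = 11/23, and the value is (-15)·(11/23) + 11 = 88/23.
For General C: with q = P(X), equating Top's and Middle's payoffs gives −12q + 8 = 11q ⇒ q = 8/23.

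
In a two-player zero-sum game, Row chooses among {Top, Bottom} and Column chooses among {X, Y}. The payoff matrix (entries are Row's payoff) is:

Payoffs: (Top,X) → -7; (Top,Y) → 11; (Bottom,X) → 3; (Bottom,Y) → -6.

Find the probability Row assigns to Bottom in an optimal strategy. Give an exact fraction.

Row minima: Top → -7, Bottom → -6; maximin = -6.
Column maxima: X → 3, Y → 11; minimax = 3.
-6 ≠ 3, so there is no saddle point; optimal play is mixed.
Let Row play Top with probability p. Expected payoff against X: (-7)p + 3(1−p) = −10p + 3; against Y: 11p + (-6)(1−p) = 17p − 6.
Setting these equal: −10p + 3 = 17p − 6 ⇒ −27p = -9 ⇒ p = 1/3, and the value is (-10)·(1/3) + 3 = -1/3.
For Column: with q = P(X), equating Top's and Bottom's payoffs gives −18q + 11 = 9q − 6 ⇒ q = 17/27.

2/3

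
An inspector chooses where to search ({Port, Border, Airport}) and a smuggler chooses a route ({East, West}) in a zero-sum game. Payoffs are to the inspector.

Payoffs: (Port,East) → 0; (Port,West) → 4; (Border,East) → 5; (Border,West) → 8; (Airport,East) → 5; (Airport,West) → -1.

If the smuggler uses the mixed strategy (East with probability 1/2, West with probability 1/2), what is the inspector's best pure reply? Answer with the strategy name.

Expected payoff of Port: (1/2)·0 + (1/2)·4 = 2.
Expected payoff of Border: (1/2)·5 + (1/2)·8 = 13/2.
Expected payoff of Airport: (1/2)·5 + (1/2)·(-1) = 2.
The largest is 13/2, so the inspector's best response is Border.

Border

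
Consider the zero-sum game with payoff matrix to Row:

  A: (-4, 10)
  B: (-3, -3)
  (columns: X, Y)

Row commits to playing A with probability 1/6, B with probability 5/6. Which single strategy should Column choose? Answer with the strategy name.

X

If Column plays X, Row's expected payoff is (1/6)·(-4) + (5/6)·(-3) = -19/6.
If Column plays Y, Row's expected payoff is (1/6)·10 + (5/6)·(-3) = -5/6.
Column minimizes Row's payoff; the smallest is -19/6, so the best response is X.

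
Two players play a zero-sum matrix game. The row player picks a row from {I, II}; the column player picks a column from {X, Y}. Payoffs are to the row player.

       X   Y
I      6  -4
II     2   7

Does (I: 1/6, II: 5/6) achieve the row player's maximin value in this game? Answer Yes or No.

Against X this mix gives (1/6)·6 + (5/6)·2 = 8/3.
Against Y this mix gives (1/6)·(-4) + (5/6)·7 = 31/6.
The column player will play X, holding the row player to 8/3. Shifting weight toward the row that does better against X would raise this floor (the equalizing mix achieves 10/3 against both X and Y), so the proposed strategy is not optimal.

No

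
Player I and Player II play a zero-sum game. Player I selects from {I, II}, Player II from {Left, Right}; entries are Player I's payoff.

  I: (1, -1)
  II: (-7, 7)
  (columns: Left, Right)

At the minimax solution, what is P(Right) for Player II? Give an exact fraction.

1/2

Row minima: I → -1, II → -7; maximin = -1.
Column maxima: Left → 1, Right → 7; minimax = 1.
-1 ≠ 1, so there is no saddle point; optimal play is mixed.
Let Player I play I with probability p. Expected payoff against Left: 1p + (-7)(1−p) = 8p − 7; against Right: (-1)p + 7(1−p) = −8p + 7.
Setting these equal: 8p − 7 = −8p + 7 ⇒ 16p = 14 ⇒ p = 7/8, and the value is (8)·(7/8) − 7 = 0.
For Player II: with q = P(Left), equating I's and II's payoffs gives 2q − 1 = −14q + 7 ⇒ q = 1/2.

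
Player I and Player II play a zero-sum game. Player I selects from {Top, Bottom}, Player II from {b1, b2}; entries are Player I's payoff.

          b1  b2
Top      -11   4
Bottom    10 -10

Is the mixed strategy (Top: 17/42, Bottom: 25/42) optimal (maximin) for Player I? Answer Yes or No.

No

Against b1 this mix gives (17/42)·(-11) + (25/42)·10 = 3/2.
Against b2 this mix gives (17/42)·4 + (25/42)·(-10) = -13/3.
Player II will play b2, holding Player I to -13/3. Shifting weight toward the row that does better against b2 would raise this floor (the equalizing mix achieves -2 against both b2 and b1), so the proposed strategy is not optimal.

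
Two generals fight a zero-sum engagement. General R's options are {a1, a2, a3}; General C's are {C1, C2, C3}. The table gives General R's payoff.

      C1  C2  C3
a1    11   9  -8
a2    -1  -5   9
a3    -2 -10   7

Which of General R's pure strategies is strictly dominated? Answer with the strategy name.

a3

a2 gives a strictly higher payoff than a3 against every column: -1 > -2, -5 > -10, 9 > 7.
So a3 is strictly dominated and General R never plays it.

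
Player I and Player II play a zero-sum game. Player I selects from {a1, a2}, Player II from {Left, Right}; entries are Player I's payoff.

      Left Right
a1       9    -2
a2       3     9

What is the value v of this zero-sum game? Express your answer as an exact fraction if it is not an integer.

87/17

Row minima: a1 → -2, a2 → 3; maximin = 3.
Column maxima: Left → 9, Right → 9; minimax = 9.
3 ≠ 9, so there is no saddle point; optimal play is mixed.
Let Player I play a1 with probability p. Expected payoff against Left: 9p + 3(1−p) = 6p + 3; against Right: (-2)p + 9(1−p) = −11p + 9.
Setting these equal: 6p + 3 = −11p + 9 ⇒ 17p = 6 ⇒ p = 6/17, and the value is (6)·(6/17) + 3 = 87/17.
For Player II: with q = P(Left), equating a1's and a2's payoffs gives 11q − 2 = −6q + 9 ⇒ q = 11/17.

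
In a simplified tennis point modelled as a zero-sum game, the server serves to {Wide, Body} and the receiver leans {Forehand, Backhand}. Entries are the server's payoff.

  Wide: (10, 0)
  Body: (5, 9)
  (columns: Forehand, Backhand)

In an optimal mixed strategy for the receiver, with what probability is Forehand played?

9/14

Row minima: Wide → 0, Body → 5; maximin = 5.
Column maxima: Forehand → 10, Backhand → 9; minimax = 9.
5 ≠ 9, so there is no saddle point; optimal play is mixed.
Let the server play Wide with probability p. Expected payoff against Forehand: 10p + 5(1−p) = 5p + 5; against Backhand: 0p + 9(1−p) = −9p + 9.
Setting these equal: 5p + 5 = −9p + 9 ⇒ 14p = 4 ⇒ p = 2/7, and the value is (5)·(2/7) + 5 = 45/7.
For the receiver: with q = P(Forehand), equating Wide's and Body's payoffs gives 10q = −4q + 9 ⇒ q = 9/14.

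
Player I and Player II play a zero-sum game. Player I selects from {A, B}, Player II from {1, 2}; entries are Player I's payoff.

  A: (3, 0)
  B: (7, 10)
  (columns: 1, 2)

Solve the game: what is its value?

Row minima: A → 0, B → 7; maximin = 7.
Column maxima: 1 → 7, 2 → 10; minimax = 7.
Since maximin = minimax = 7, there is a saddle point and the value is 7.

7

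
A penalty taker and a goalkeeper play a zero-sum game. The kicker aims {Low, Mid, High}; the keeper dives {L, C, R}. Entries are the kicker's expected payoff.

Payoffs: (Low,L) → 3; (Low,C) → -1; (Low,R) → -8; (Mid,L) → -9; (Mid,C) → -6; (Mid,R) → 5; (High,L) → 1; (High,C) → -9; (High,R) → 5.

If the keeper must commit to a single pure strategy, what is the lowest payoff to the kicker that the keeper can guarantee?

Column maxima: L → 3, C → -1, R → 5.
The smallest of these is -1.

-1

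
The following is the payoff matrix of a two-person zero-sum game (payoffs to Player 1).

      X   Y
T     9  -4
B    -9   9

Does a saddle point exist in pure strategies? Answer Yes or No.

Row minima: T → -4, B → -9; maximin = -4.
Column maxima: X → 9, Y → 9; minimax = 9.
-4 ≠ 9, so no pure-strategy equilibrium exists.

No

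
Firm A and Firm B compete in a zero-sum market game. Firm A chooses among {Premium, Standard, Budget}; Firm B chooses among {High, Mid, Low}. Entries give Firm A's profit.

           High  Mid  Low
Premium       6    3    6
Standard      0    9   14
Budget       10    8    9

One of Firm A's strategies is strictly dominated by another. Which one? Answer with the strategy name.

Budget gives a strictly higher payoff than Premium against every column: 10 > 6, 8 > 3, 9 > 6.
So Premium is strictly dominated and Firm A never plays it.

Premium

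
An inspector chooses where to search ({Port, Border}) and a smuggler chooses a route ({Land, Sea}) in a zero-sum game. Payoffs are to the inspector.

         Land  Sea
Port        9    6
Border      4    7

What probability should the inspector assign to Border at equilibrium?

Row minima: Port → 6, Border → 4; maximin = 6.
Column maxima: Land → 9, Sea → 7; minimax = 7.
6 ≠ 7, so there is no saddle point; optimal play is mixed.
Let the inspector play Port with probability p. Expected payoff against Land: 9p + 4(1−p) = 5p + 4; against Sea: 6p + 7(1−p) = −p + 7.
Setting these equal: 5p + 4 = −p + 7 ⇒ 6p = 3 ⇒ p = 1/2, and the value is (5)·(1/2) + 4 = 13/2.
For the smuggler: with q = P(Land), equating Port's and Border's payoffs gives 3q + 6 = −3q + 7 ⇒ q = 1/6.

1/2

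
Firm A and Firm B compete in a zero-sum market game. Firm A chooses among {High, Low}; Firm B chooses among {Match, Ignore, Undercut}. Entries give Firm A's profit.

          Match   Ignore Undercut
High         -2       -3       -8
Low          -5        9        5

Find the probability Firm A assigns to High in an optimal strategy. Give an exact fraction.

5/8

Row minima: High → -8, Low → -5; maximin = -5.
Column maxima: Match → -2, Ignore → 9, Undercut → 5; minimax = -2.
-5 ≠ -2, so there is no saddle point; optimal play is mixed.
Ignore is strictly dominated by Undercut (it gives Firm A strictly more in every row), so Firm B never plays it.
On the remaining 2×2 (High, Low vs Match, Undercut):
Let Firm A play High with probability p. Expected payoff against Match: (-2)p + (-5)(1−p) = 3p − 5; against Undercut: (-8)p + 5(1−p) = −13p + 5.
Setting these equal: 3p − 5 = −13p + 5 ⇒ 16p = 10 ⇒ p = 5/8, and the value is (3)·(5/8) − 5 = -25/8.
For Firm B: with q = P(Match), equating High's and Low's payoffs gives 6q − 8 = −10q + 5 ⇒ q = 13/16.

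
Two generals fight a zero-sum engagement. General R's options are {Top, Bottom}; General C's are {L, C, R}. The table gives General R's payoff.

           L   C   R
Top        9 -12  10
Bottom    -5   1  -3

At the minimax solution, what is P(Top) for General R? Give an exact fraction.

2/9

Row minima: Top → -12, Bottom → -5; maximin = -5.
Column maxima: L → 9, C → 1, R → 10; minimax = 1.
-5 ≠ 1, so there is no saddle point; optimal play is mixed.
R is strictly dominated by L (it gives General R strictly more in every row), so General C never plays it.
On the remaining 2×2 (Top, Bottom vs L, C):
Let General R play Top with probability p. Expected payoff against L: 9p + (-5)(1−p) = 14p − 5; against C: (-12)p + 1(1−p) = −13p + 1.
Setting these equal: 14p − 5 = −13p + 1 ⇒ 27p = 6 ⇒ p = 2/9, and the value is (14)·(2/9) − 5 = -17/9.
For General C: with q = P(L), equating Top's and Bottom's payoffs gives 21q − 12 = −6q + 1 ⇒ q = 13/27.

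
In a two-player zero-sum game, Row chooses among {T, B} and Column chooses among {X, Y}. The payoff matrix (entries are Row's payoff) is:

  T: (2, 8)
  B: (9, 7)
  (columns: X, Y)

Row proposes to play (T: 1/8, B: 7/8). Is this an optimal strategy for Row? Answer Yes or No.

Against X this mix gives (1/8)·2 + (7/8)·9 = 65/8.
Against Y this mix gives (1/8)·8 + (7/8)·7 = 57/8.
Column will play Y, holding Row to 57/8. Shifting weight toward the row that does better against Y would raise this floor (the equalizing mix achieves 29/4 against both Y and X), so the proposed strategy is not optimal.

No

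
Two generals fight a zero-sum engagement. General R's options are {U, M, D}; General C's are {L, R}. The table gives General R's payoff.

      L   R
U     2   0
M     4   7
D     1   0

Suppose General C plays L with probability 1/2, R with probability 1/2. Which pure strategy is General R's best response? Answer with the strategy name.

Expected payoff of U: (1/2)·2 + (1/2)·0 = 1.
Expected payoff of M: (1/2)·4 + (1/2)·7 = 11/2.
Expected payoff of D: (1/2)·1 + (1/2)·0 = 1/2.
The largest is 11/2, so General R's best response is M.

M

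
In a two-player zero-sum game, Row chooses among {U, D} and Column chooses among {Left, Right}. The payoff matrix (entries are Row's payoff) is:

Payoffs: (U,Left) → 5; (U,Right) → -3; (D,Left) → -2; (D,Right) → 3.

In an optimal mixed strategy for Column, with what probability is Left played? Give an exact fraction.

Row minima: U → -3, D → -2; maximin = -2.
Column maxima: Left → 5, Right → 3; minimax = 3.
-2 ≠ 3, so there is no saddle point; optimal play is mixed.
Let Row play U with probability p. Expected payoff against Left: 5p + (-2)(1−p) = 7p − 2; against Right: (-3)p + 3(1−p) = −6p + 3.
Setting these equal: 7p − 2 = −6p + 3 ⇒ 13p = 5 ⇒ p = 5/13, and the value is (7)·(5/13) − 2 = 9/13.
For Column: with q = P(Left), equating U's and D's payoffs gives 8q − 3 = −5q + 3 ⇒ q = 6/13.

6/13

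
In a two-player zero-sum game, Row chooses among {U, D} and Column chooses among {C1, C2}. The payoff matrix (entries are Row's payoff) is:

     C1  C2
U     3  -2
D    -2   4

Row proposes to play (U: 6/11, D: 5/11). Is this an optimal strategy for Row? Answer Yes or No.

Yes

Against C1 this mix gives (6/11)·3 + (5/11)·(-2) = 8/11.
Against C2 this mix gives (6/11)·(-2) + (5/11)·4 = 8/11.
All of Column's active replies (C1, C2) yield 8/11, and no column does worse for Row. The mix makes Column indifferent and guarantees 8/11, so it is optimal.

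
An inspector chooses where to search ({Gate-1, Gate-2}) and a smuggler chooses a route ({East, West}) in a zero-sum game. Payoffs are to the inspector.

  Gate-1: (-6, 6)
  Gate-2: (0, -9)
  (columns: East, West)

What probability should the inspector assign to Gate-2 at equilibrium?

Row minima: Gate-1 → -6, Gate-2 → -9; maximin = -6.
Column maxima: East → 0, West → 6; minimax = 0.
-6 ≠ 0, so there is no saddle point; optimal play is mixed.
Let the inspector play Gate-1 with probability p. Expected payoff against East: (-6)p + 0(1−p) = −6p; against West: 6p + (-9)(1−p) = 15p − 9.
Setting these equal: −6p = 15p − 9 ⇒ −21p = -9 ⇒ p = 3/7, and the value is (-6)·(3/7) = -18/7.
For the smuggler: with q = P(East), equating Gate-1's and Gate-2's payoffs gives −12q + 6 = 9q − 9 ⇒ q = 5/7.

4/7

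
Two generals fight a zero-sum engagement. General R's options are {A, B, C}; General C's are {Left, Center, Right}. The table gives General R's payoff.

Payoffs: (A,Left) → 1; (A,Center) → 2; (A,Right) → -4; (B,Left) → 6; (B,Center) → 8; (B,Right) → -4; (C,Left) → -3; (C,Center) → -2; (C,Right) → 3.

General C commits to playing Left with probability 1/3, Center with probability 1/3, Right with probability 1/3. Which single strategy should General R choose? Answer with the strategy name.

Expected payoff of A: (1/3)·1 + (1/3)·2 + (1/3)·(-4) = -1/3.
Expected payoff of B: (1/3)·6 + (1/3)·8 + (1/3)·(-4) = 10/3.
Expected payoff of C: (1/3)·(-3) + (1/3)·(-2) + (1/3)·3 = -2/3.
The largest is 10/3, so General R's best response is B.

B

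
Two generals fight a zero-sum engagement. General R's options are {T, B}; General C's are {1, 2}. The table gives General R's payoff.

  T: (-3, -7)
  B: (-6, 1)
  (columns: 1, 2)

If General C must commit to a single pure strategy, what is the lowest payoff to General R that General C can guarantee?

-3

Column maxima: 1 → -3, 2 → 1.
The smallest of these is -3.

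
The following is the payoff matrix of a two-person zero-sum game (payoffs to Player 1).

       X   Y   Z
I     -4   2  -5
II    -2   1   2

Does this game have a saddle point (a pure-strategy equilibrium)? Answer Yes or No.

Yes

Row minima: I → -5, II → -2; maximin = -2.
Column maxima: X → -2, Y → 2, Z → 2; minimax = -2.
maximin = minimax = -2, so a saddle point exists.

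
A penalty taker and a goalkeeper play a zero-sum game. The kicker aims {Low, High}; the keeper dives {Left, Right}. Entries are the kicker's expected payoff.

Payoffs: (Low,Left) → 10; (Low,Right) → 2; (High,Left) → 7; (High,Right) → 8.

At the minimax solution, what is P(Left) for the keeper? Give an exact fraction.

Row minima: Low → 2, High → 7; maximin = 7.
Column maxima: Left → 10, Right → 8; minimax = 8.
7 ≠ 8, so there is no saddle point; optimal play is mixed.
Let the kicker play Low with probability p. Expected payoff against Left: 10p + 7(1−p) = 3p + 7; against Right: 2p + 8(1−p) = −6p + 8.
Setting these equal: 3p + 7 = −6p + 8 ⇒ 9p = 1 ⇒ p = 1/9, and the value is (3)·(1/9) + 7 = 22/3.
For the keeper: with q = P(Left), equating Low's and High's payoffs gives 8q + 2 = −q + 8 ⇒ q = 2/3.

2/3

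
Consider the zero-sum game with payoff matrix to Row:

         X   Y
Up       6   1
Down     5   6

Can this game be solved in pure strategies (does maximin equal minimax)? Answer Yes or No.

Row minima: Up → 1, Down → 5; maximin = 5.
Column maxima: X → 6, Y → 6; minimax = 6.
5 ≠ 6, so no pure-strategy equilibrium exists.

No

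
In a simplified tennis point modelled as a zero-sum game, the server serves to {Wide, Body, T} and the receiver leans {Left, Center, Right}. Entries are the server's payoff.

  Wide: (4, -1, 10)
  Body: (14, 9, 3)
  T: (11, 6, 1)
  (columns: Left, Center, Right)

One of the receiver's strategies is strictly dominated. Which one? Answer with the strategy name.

Center holds the server's payoff strictly below Left in every row: -1 < 4, 9 < 14, 6 < 11.
So Left is strictly dominated for the receiver.

Left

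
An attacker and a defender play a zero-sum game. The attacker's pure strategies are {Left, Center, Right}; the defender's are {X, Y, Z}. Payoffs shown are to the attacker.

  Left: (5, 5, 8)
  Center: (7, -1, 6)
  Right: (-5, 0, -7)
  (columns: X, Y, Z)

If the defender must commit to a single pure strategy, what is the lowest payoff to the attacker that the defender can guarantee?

Column maxima: X → 7, Y → 5, Z → 8.
The smallest of these is 5.

5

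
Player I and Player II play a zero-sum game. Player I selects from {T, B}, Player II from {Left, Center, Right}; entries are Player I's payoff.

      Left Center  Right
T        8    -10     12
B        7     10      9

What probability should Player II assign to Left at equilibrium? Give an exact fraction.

Row minima: T → -10, B → 7; maximin = 7.
Column maxima: Left → 8, Center → 10, Right → 12; minimax = 8.
7 ≠ 8, so there is no saddle point; optimal play is mixed.
Right is strictly dominated by Left (it gives Player I strictly more in every row), so Player II never plays it.
On the remaining 2×2 (T, B vs Left, Center):
Let Player I play T with probability p. Expected payoff against Left: 8p + 7(1−p) = p + 7; against Center: (-10)p + 10(1−p) = −20p + 10.
Setting these equal: p + 7 = −20p + 10 ⇒ 21p = 3 ⇒ p = 1/7, and the value is (1)·(1/7) + 7 = 50/7.
For Player II: with q = P(Left), equating T's and B's payoffs gives 18q − 10 = −3q + 10 ⇒ q = 20/21.

20/21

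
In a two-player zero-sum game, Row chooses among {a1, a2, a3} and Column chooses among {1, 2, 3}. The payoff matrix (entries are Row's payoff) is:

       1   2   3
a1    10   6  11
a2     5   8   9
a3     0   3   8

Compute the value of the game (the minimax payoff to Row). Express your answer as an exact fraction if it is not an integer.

50/7

Row minima: a1 → 6, a2 → 5, a3 → 0; maximin = 6.
Column maxima: 1 → 10, 2 → 8, 3 → 11; minimax = 8.
6 ≠ 8, so there is no saddle point; optimal play is mixed.
a3 is strictly dominated by a1, so Row never plays it.
3 is strictly dominated by 1 (it gives Row strictly more in every row), so Column never plays it.
On the remaining 2×2 (a1, a2 vs 1, 2):
Let Row play a1 with probability p. Expected payoff against 1: 10p + 5(1−p) = 5p + 5; against 2: 6p + 8(1−p) = −2p + 8.
Setting these equal: 5p + 5 = −2p + 8 ⇒ 7p = 3 ⇒ p = 3/7, and the value is (5)·(3/7) + 5 = 50/7.
For Column: with q = P(1), equating a1's and a2's payoffs gives 4q + 6 = −3q + 8 ⇒ q = 2/7.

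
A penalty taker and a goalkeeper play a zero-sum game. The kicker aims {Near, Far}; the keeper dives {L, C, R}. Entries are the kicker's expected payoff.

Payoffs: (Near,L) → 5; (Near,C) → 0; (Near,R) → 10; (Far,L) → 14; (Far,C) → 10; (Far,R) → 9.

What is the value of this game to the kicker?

Row minima: Near → 0, Far → 9; maximin = 9.
Column maxima: L → 14, C → 10, R → 10; minimax = 10.
9 ≠ 10, so there is no saddle point; optimal play is mixed.
L is strictly dominated by C (it gives the kicker strictly more in every row), so the keeper never plays it.
On the remaining 2×2 (Near, Far vs C, R):
Let the kicker play Near with probability p. Expected payoff against C: 0p + 10(1−p) = −10p + 10; against R: 10p + 9(1−p) = p + 9.
Setting these equal: −10p + 10 = p + 9 ⇒ −11p = -1 ⇒ p = 1/11, and the value is (-10)·(1/11) + 10 = 100/11.
For the keeper: with q = P(C), equating Near's and Far's payoffs gives −10q + 10 = q + 9 ⇒ q = 1/11.

100/11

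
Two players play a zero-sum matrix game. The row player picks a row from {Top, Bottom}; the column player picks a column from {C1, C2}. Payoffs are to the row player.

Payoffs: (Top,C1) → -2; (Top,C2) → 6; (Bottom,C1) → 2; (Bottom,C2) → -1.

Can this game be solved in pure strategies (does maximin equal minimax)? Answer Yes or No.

No

Row minima: Top → -2, Bottom → -1; maximin = -1.
Column maxima: C1 → 2, C2 → 6; minimax = 2.
-1 ≠ 2, so no pure-strategy equilibrium exists.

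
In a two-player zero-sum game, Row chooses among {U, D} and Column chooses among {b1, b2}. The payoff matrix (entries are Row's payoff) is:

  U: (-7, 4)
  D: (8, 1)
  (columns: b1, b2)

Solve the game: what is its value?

13/6

Row minima: U → -7, D → 1; maximin = 1.
Column maxima: b1 → 8, b2 → 4; minimax = 4.
1 ≠ 4, so there is no saddle point; optimal play is mixed.
Let Row play U with probability p. Expected payoff against b1: (-7)p + 8(1−p) = −15p + 8; against b2: 4p + 1(1−p) = 3p + 1.
Setting these equal: −15p + 8 = 3p + 1 ⇒ −18p = -7 ⇒ p = 7/18, and the value is (-15)·(7/18) + 8 = 13/6.
For Column: with q = P(b1), equating U's and D's payoffs gives −11q + 4 = 7q + 1 ⇒ q = 1/6.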